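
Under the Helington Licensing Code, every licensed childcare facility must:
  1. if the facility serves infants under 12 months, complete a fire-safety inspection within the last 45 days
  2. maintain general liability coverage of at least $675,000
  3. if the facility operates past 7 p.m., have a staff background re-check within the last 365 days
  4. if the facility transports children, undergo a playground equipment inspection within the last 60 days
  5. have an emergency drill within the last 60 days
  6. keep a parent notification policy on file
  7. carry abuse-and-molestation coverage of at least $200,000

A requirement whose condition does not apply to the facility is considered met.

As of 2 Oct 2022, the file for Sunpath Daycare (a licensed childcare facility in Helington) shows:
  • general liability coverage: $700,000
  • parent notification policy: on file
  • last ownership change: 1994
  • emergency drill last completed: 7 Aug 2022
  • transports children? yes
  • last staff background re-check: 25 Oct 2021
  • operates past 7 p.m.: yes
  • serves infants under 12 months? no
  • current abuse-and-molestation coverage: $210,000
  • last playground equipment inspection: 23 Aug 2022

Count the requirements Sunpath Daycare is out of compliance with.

0

1. condition 'serves infants under 12 months' does not hold → requirement n/a → met
2. general liability coverage $700,000 ≥ $675,000 → met
3. condition 'operates past 7 p.m.' holds; staff background re-check 342 days ago vs limit 365 → met
4. condition 'transports children' holds; playground equipment inspection 40 days ago vs limit 60 → met
5. emergency drill 56 days ago vs limit 60 → met
6. parent notification policy present → met
7. abuse-and-molestation coverage $210,000 ≥ $200,000 → met
Not met: 0 of 7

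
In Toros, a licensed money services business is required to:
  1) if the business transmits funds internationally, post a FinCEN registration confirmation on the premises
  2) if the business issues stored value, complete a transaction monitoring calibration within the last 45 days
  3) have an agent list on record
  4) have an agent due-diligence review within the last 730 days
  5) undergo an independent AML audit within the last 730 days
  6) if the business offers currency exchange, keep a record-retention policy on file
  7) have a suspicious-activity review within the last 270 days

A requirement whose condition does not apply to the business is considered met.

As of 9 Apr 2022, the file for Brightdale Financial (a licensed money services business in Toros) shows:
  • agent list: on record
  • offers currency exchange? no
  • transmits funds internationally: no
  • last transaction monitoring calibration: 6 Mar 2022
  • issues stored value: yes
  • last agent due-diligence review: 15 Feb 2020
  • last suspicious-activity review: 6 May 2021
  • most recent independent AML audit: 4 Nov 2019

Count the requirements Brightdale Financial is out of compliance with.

3

1. condition 'transmits funds internationally' does not hold → requirement n/a → met
2. condition 'issues stored value' holds; transaction monitoring calibration 34 days ago vs limit 45 → met
3. agent list present → met
4. agent due-diligence review 784 days ago vs limit 730 → not met
5. independent AML audit 887 days ago vs limit 730 → not met
6. condition 'offers currency exchange' does not hold → requirement n/a → met
7. suspicious-activity review 338 days ago vs limit 270 → not met
Not met: 3 of 7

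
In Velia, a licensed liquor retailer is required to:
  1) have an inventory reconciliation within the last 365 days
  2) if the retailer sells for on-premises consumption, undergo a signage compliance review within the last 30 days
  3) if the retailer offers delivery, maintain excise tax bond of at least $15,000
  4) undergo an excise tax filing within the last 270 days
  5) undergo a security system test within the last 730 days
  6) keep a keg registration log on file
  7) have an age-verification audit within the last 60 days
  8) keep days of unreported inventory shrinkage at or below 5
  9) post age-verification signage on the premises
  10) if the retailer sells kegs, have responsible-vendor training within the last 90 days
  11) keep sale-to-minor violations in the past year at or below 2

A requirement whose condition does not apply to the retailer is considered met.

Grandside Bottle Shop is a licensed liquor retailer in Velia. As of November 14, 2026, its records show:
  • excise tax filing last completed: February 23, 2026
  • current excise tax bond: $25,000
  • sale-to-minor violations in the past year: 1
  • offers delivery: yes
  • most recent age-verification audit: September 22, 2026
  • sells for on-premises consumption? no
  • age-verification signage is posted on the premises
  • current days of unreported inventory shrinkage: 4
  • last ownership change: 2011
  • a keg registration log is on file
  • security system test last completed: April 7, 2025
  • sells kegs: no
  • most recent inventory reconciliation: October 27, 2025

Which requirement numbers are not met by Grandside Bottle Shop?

1. inventory reconciliation 383 days ago vs limit 365 → not met
2. condition 'sells for on-premises consumption' does not hold → requirement n/a → met
3. condition 'offers delivery' holds; excise tax bond $25,000 ≥ $15,000 → met
4. excise tax filing 264 days ago vs limit 270 → met
5. security system test 586 days ago vs limit 730 → met
6. keg registration log present → met
7. age-verification audit 53 days ago vs limit 60 → met
8. days of unreported inventory shrinkage 4 ≤ 5 → met
9. age-verification signage present → met
10. condition 'sells kegs' does not hold → requirement n/a → met
11. sale-to-minor violations in the past year 1 ≤ 2 → met
Not met: 1

1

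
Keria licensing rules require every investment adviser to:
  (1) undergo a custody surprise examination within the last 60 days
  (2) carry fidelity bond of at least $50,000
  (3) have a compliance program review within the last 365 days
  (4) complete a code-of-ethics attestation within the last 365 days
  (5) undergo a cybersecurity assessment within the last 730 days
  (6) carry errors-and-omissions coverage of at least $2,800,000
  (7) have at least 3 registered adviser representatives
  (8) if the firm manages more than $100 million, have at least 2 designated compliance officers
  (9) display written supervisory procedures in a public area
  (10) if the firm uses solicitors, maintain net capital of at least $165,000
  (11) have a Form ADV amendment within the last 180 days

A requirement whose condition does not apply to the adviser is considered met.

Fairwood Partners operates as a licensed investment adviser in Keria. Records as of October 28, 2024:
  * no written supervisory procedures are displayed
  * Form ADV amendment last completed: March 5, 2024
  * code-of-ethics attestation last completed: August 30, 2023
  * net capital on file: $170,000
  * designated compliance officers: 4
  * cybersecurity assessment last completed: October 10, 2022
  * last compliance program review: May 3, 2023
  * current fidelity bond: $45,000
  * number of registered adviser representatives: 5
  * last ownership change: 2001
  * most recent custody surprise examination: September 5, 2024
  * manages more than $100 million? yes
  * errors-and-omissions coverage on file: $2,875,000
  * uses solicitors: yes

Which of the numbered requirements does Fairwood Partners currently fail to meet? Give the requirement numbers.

2, 3, 4, 5, 9, 11

1. custody surprise examination 53 days ago vs limit 60 → met
2. fidelity bond $45,000 < $50,000 → not met
3. compliance program review 544 days ago vs limit 365 → not met
4. code-of-ethics attestation 425 days ago vs limit 365 → not met
5. cybersecurity assessment 749 days ago vs limit 730 → not met
6. errors-and-omissions coverage $2,875,000 ≥ $2,800,000 → met
7. registered adviser representatives 5 ≥ 3 → met
8. condition 'manages more than $100 million' holds; designated compliance officers 4 ≥ 2 → met
9. written supervisory procedures absent → not met
10. condition 'uses solicitors' holds; net capital $170,000 ≥ $165,000 → met
11. Form ADV amendment 237 days ago vs limit 180 → not met
Not met: 2, 3, 4, 5, 9, 11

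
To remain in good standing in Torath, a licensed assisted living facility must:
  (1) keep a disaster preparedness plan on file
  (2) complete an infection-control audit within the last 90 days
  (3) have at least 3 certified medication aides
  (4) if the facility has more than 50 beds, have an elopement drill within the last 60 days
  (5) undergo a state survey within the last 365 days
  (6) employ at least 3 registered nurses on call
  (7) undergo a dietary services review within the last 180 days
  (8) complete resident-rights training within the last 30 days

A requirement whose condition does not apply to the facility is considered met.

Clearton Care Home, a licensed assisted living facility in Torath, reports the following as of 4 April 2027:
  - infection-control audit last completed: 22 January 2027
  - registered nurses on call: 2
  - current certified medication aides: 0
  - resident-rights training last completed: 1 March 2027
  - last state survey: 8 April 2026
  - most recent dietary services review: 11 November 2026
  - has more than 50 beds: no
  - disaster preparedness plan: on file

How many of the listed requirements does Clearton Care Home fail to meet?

3

1. disaster preparedness plan present → met
2. infection-control audit 72 days ago vs limit 90 → met
3. certified medication aides 0 < 3 → not met
4. condition 'has more than 50 beds' does not hold → requirement n/a → met
5. state survey 361 days ago vs limit 365 → met
6. registered nurses on call 2 < 3 → not met
7. dietary services review 144 days ago vs limit 180 → met
8. resident-rights training 34 days ago vs limit 30 → not met
Not met: 3 of 8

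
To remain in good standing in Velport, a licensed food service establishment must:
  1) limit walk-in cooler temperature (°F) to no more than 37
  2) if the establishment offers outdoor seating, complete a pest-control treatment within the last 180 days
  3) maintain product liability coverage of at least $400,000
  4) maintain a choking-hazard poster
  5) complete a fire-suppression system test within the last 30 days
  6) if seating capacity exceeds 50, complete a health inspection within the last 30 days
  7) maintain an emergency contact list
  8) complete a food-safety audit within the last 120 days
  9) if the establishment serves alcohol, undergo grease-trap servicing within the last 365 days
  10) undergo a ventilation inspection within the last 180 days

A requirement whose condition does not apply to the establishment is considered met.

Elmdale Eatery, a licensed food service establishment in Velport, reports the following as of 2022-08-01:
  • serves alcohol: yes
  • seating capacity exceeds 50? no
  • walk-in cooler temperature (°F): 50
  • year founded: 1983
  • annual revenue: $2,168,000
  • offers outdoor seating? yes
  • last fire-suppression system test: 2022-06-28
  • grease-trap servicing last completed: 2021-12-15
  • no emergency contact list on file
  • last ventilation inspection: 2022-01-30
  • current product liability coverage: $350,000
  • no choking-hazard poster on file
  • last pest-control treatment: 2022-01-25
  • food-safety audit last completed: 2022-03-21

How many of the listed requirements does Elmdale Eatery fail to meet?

8

1. walk-in cooler temperature (°F) 50 > 37 → not met
2. condition 'offers outdoor seating' holds; pest-control treatment 188 days ago vs limit 180 → not met
3. product liability coverage $350,000 < $400,000 → not met
4. choking-hazard poster absent → not met
5. fire-suppression system test 34 days ago vs limit 30 → not met
6. condition 'seating capacity exceeds 50' does not hold → requirement n/a → met
7. emergency contact list absent → not met
8. food-safety audit 133 days ago vs limit 120 → not met
9. condition 'serves alcohol' holds; grease-trap servicing 229 days ago vs limit 365 → met
10. ventilation inspection 183 days ago vs limit 180 → not met
Not met: 8 of 10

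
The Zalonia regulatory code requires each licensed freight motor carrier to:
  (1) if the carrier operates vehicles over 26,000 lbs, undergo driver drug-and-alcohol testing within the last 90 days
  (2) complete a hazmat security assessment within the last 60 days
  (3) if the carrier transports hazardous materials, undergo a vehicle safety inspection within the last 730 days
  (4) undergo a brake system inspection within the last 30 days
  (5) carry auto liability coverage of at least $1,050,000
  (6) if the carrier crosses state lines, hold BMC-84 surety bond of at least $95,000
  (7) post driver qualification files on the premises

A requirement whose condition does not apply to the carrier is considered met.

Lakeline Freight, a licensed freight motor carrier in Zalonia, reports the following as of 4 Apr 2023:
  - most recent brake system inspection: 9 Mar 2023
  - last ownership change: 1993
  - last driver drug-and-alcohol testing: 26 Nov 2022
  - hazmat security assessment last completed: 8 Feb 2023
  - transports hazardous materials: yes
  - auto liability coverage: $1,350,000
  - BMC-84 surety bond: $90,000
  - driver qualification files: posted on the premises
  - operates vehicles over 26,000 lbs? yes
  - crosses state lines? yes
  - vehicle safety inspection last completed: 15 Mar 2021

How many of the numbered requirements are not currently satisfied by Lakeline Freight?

1. condition 'operates vehicles over 26,000 lbs' holds; driver drug-and-alcohol testing 129 days ago vs limit 90 → not met
2. hazmat security assessment 55 days ago vs limit 60 → met
3. condition 'transports hazardous materials' holds; vehicle safety inspection 750 days ago vs limit 730 → not met
4. brake system inspection 26 days ago vs limit 30 → met
5. auto liability coverage $1,350,000 ≥ $1,050,000 → met
6. condition 'crosses state lines' holds; BMC-84 surety bond $90,000 < $95,000 → not met
7. driver qualification files present → met
Not met: 3 of 7

3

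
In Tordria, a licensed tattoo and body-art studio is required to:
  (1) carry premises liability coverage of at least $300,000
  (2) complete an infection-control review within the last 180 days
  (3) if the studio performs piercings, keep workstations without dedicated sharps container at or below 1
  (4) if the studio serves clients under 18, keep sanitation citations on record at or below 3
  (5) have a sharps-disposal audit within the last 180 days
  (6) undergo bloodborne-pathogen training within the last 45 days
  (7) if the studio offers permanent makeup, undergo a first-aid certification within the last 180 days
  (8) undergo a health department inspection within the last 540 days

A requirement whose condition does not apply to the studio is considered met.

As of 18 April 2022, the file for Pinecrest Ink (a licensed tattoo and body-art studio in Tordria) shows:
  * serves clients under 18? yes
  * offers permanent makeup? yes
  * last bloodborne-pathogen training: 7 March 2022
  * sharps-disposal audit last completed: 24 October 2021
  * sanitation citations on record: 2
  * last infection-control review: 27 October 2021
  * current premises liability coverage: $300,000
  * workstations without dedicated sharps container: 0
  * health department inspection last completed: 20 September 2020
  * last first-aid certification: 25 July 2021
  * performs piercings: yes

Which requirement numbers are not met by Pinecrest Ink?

7, 8

1. premises liability coverage $300,000 ≥ $300,000 → met
2. infection-control review 173 days ago vs limit 180 → met
3. condition 'performs piercings' holds; workstations without dedicated sharps container 0 ≤ 1 → met
4. condition 'serves clients under 18' holds; sanitation citations on record 2 ≤ 3 → met
5. sharps-disposal audit 176 days ago vs limit 180 → met
6. bloodborne-pathogen training 42 days ago vs limit 45 → met
7. condition 'offers permanent makeup' holds; first-aid certification 267 days ago vs limit 180 → not met
8. health department inspection 575 days ago vs limit 540 → not met
Not met: 7, 8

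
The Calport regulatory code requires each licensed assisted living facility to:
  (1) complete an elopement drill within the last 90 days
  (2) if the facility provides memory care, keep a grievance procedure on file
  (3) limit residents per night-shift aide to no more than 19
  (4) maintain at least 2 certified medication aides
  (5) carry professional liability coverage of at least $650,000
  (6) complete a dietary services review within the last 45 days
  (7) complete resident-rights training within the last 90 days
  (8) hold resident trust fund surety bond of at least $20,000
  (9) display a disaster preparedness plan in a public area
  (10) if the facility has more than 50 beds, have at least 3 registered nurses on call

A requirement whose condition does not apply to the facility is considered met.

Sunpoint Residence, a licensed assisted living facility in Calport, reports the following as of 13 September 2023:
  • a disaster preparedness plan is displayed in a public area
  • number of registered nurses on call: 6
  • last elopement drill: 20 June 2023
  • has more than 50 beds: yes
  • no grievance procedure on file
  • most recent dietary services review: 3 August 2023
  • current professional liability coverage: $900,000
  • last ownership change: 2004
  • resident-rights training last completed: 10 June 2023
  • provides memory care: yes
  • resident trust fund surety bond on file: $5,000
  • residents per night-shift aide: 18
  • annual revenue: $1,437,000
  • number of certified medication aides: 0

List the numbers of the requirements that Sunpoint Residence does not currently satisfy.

1. elopement drill 85 days ago vs limit 90 → met
2. condition 'provides memory care' holds; grievance procedure absent → not met
3. residents per night-shift aide 18 ≤ 19 → met
4. certified medication aides 0 < 2 → not met
5. professional liability coverage $900,000 ≥ $650,000 → met
6. dietary services review 41 days ago vs limit 45 → met
7. resident-rights training 95 days ago vs limit 90 → not met
8. resident trust fund surety bond $5,000 < $20,000 → not met
9. disaster preparedness plan present → met
10. condition 'has more than 50 beds' holds; registered nurses on call 6 ≥ 3 → met
Not met: 2, 4, 7, 8

2, 4, 7, 8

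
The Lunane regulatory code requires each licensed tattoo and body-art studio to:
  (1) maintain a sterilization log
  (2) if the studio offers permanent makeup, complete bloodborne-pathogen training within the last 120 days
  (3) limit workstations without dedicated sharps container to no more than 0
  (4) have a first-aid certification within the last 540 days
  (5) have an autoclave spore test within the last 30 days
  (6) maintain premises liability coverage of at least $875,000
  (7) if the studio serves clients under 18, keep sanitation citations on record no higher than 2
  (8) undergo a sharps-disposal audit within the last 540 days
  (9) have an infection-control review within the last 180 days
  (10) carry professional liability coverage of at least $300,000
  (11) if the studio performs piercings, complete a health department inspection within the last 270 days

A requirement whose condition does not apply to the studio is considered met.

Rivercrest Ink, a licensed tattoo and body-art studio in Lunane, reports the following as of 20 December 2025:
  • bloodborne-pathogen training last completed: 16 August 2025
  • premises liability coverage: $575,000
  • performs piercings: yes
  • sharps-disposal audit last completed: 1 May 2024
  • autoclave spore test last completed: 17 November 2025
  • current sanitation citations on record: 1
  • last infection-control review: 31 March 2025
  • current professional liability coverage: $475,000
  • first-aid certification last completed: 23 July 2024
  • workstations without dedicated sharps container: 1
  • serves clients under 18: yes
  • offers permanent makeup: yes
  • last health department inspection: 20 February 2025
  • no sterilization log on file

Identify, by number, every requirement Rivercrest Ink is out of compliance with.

1. sterilization log absent → not met
2. condition 'offers permanent makeup' holds; bloodborne-pathogen training 126 days ago vs limit 120 → not met
3. workstations without dedicated sharps container 1 > 0 → not met
4. first-aid certification 515 days ago vs limit 540 → met
5. autoclave spore test 33 days ago vs limit 30 → not met
6. premises liability coverage $575,000 < $875,000 → not met
7. condition 'serves clients under 18' holds; sanitation citations on record 1 ≤ 2 → met
8. sharps-disposal audit 598 days ago vs limit 540 → not met
9. infection-control review 264 days ago vs limit 180 → not met
10. professional liability coverage $475,000 ≥ $300,000 → met
11. condition 'performs piercings' holds; health department inspection 303 days ago vs limit 270 → not met
Not met: 1, 2, 3, 5, 6, 8, 9, 11

1, 2, 3, 5, 6, 8, 9, 11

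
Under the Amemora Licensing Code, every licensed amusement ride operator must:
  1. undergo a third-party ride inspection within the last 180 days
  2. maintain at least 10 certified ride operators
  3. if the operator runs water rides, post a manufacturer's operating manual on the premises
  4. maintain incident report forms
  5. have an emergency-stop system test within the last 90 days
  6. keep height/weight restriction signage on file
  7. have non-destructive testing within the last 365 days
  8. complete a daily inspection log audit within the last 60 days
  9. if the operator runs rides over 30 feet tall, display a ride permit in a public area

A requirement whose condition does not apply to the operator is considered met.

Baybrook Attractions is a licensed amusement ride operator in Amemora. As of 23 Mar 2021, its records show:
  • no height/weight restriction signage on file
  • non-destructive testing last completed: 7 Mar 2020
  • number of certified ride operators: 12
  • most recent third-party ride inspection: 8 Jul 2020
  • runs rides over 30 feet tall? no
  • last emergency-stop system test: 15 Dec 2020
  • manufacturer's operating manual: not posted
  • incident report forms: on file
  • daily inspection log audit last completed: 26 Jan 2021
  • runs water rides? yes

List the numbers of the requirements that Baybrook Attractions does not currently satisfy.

1. third-party ride inspection 258 days ago vs limit 180 → not met
2. certified ride operators 12 ≥ 10 → met
3. condition 'runs water rides' holds; manufacturer's operating manual absent → not met
4. incident report forms present → met
5. emergency-stop system test 98 days ago vs limit 90 → not met
6. height/weight restriction signage absent → not met
7. non-destructive testing 381 days ago vs limit 365 → not met
8. daily inspection log audit 56 days ago vs limit 60 → met
9. condition 'runs rides over 30 feet tall' does not hold → requirement n/a → met
Not met: 1, 3, 5, 6, 7

1, 3, 5, 6, 7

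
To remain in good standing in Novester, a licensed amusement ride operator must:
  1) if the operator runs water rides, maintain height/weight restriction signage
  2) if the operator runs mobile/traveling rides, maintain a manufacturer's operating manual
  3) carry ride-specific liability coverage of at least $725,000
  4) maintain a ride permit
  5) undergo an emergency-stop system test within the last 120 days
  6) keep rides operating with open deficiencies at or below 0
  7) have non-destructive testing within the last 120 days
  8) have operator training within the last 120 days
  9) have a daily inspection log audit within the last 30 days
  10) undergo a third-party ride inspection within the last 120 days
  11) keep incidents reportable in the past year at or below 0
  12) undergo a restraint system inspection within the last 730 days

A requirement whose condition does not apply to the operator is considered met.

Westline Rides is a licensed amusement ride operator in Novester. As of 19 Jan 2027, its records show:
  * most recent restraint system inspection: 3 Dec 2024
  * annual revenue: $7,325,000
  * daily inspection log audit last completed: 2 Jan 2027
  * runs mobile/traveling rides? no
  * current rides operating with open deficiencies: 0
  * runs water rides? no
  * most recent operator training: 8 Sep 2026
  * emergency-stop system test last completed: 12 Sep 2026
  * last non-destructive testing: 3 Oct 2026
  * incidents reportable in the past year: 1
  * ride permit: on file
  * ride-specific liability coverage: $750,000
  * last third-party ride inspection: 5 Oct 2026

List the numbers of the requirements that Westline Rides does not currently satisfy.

1. condition 'runs water rides' does not hold → requirement n/a → met
2. condition 'runs mobile/traveling rides' does not hold → requirement n/a → met
3. ride-specific liability coverage $750,000 ≥ $725,000 → met
4. ride permit present → met
5. emergency-stop system test 129 days ago vs limit 120 → not met
6. rides operating with open deficiencies 0 ≤ 0 → met
7. non-destructive testing 108 days ago vs limit 120 → met
8. operator training 133 days ago vs limit 120 → not met
9. daily inspection log audit 17 days ago vs limit 30 → met
10. third-party ride inspection 106 days ago vs limit 120 → met
11. incidents reportable in the past year 1 > 0 → not met
12. restraint system inspection 777 days ago vs limit 730 → not met
Not met: 5, 8, 11, 12

5, 8, 11, 12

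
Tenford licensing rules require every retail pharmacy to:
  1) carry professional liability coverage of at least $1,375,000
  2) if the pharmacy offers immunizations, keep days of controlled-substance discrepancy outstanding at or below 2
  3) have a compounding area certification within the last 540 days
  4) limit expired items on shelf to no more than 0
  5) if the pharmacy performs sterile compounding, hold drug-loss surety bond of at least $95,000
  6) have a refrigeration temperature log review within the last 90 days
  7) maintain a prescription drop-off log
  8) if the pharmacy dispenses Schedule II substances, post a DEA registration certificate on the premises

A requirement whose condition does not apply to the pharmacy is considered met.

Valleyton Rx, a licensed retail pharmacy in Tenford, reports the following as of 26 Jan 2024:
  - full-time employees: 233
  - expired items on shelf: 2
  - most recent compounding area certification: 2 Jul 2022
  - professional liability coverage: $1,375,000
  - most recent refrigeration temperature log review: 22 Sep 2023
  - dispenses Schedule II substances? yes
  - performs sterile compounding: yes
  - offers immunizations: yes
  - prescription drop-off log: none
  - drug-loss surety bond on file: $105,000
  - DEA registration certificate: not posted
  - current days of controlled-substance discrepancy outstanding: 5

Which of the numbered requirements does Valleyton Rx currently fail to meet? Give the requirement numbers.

1. professional liability coverage $1,375,000 ≥ $1,375,000 → met
2. condition 'offers immunizations' holds; days of controlled-substance discrepancy outstanding 5 > 2 → not met
3. compounding area certification 573 days ago vs limit 540 → not met
4. expired items on shelf 2 > 0 → not met
5. condition 'performs sterile compounding' holds; drug-loss surety bond $105,000 ≥ $95,000 → met
6. refrigeration temperature log review 126 days ago vs limit 90 → not met
7. prescription drop-off log absent → not met
8. condition 'dispenses Schedule II substances' holds; DEA registration certificate absent → not met
Not met: 2, 3, 4, 6, 7, 8

2, 3, 4, 6, 7, 8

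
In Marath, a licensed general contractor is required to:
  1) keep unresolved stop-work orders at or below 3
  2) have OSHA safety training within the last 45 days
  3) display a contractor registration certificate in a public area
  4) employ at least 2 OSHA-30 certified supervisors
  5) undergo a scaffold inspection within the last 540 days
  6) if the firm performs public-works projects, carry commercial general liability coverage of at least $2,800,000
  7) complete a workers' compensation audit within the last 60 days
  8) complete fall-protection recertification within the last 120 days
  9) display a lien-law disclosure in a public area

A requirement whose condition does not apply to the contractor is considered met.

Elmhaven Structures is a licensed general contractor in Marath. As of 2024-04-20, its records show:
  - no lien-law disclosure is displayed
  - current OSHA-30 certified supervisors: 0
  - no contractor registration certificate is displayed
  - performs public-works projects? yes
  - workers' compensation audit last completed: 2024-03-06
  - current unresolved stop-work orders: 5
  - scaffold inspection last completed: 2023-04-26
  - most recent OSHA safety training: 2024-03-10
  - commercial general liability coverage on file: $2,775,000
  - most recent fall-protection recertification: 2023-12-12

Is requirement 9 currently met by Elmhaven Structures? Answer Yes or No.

No

9. lien-law disclosure absent → not met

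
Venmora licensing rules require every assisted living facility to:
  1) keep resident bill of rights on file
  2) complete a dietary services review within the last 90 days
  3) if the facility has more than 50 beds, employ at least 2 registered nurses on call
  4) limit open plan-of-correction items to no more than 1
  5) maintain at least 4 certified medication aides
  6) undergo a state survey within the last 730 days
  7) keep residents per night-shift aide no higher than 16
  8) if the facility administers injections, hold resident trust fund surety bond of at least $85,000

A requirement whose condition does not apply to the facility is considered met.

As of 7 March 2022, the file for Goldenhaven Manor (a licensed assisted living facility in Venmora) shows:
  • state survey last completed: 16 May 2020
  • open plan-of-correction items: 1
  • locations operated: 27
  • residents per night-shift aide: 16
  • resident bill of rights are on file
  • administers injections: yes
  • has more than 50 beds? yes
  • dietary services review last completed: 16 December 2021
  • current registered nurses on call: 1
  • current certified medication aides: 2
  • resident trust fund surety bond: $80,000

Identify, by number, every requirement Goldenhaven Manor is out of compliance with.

3, 5, 8

1. resident bill of rights present → met
2. dietary services review 81 days ago vs limit 90 → met
3. condition 'has more than 50 beds' holds; registered nurses on call 1 < 2 → not met
4. open plan-of-correction items 1 ≤ 1 → met
5. certified medication aides 2 < 4 → not met
6. state survey 660 days ago vs limit 730 → met
7. residents per night-shift aide 16 ≤ 16 → met
8. condition 'administers injections' holds; resident trust fund surety bond $80,000 < $85,000 → not met
Not met: 3, 5, 8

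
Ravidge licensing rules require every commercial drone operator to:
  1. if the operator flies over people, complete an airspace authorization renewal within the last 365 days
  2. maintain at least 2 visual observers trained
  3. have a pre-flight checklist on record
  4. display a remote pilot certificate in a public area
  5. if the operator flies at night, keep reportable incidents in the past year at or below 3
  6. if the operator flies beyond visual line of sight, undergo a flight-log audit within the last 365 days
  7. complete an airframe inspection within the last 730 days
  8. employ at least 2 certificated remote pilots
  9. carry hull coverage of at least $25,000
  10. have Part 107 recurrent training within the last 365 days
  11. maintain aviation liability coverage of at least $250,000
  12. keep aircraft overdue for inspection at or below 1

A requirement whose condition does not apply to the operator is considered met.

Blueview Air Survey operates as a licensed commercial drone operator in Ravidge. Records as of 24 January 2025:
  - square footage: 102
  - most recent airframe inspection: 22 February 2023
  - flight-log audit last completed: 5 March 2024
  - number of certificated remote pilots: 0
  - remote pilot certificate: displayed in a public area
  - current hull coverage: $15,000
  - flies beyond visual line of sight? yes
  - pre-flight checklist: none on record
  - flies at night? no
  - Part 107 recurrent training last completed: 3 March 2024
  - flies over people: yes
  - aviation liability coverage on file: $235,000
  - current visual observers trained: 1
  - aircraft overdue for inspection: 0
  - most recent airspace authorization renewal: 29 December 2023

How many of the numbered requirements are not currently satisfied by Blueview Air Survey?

1. condition 'flies over people' holds; airspace authorization renewal 392 days ago vs limit 365 → not met
2. visual observers trained 1 < 2 → not met
3. pre-flight checklist absent → not met
4. remote pilot certificate present → met
5. condition 'flies at night' does not hold → requirement n/a → met
6. condition 'flies beyond visual line of sight' holds; flight-log audit 325 days ago vs limit 365 → met
7. airframe inspection 702 days ago vs limit 730 → met
8. certificated remote pilots 0 < 2 → not met
9. hull coverage $15,000 < $25,000 → not met
10. Part 107 recurrent training 327 days ago vs limit 365 → met
11. aviation liability coverage $235,000 < $250,000 → not met
12. aircraft overdue for inspection 0 ≤ 1 → met
Not met: 6 of 12

6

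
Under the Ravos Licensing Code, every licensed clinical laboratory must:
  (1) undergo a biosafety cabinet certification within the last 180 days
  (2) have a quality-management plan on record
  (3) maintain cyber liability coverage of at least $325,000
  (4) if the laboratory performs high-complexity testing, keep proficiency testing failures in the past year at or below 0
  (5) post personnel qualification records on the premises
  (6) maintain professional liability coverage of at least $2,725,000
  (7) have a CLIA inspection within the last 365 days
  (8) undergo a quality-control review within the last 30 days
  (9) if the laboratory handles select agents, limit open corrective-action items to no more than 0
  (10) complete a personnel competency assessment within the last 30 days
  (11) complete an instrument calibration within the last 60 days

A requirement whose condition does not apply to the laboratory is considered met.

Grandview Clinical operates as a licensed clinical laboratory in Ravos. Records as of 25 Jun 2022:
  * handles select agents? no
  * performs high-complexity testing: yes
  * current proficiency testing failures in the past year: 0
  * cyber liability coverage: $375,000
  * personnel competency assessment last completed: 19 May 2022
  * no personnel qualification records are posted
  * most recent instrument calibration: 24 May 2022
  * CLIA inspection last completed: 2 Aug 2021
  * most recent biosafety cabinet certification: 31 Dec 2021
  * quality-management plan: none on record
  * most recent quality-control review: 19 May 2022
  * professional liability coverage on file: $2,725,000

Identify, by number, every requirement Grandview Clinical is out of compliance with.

2, 5, 8, 10

1. biosafety cabinet certification 176 days ago vs limit 180 → met
2. quality-management plan absent → not met
3. cyber liability coverage $375,000 ≥ $325,000 → met
4. condition 'performs high-complexity testing' holds; proficiency testing failures in the past year 0 ≤ 0 → met
5. personnel qualification records absent → not met
6. professional liability coverage $2,725,000 ≥ $2,725,000 → met
7. CLIA inspection 327 days ago vs limit 365 → met
8. quality-control review 37 days ago vs limit 30 → not met
9. condition 'handles select agents' does not hold → requirement n/a → met
10. personnel competency assessment 37 days ago vs limit 30 → not met
11. instrument calibration 32 days ago vs limit 60 → met
Not met: 2, 5, 8, 10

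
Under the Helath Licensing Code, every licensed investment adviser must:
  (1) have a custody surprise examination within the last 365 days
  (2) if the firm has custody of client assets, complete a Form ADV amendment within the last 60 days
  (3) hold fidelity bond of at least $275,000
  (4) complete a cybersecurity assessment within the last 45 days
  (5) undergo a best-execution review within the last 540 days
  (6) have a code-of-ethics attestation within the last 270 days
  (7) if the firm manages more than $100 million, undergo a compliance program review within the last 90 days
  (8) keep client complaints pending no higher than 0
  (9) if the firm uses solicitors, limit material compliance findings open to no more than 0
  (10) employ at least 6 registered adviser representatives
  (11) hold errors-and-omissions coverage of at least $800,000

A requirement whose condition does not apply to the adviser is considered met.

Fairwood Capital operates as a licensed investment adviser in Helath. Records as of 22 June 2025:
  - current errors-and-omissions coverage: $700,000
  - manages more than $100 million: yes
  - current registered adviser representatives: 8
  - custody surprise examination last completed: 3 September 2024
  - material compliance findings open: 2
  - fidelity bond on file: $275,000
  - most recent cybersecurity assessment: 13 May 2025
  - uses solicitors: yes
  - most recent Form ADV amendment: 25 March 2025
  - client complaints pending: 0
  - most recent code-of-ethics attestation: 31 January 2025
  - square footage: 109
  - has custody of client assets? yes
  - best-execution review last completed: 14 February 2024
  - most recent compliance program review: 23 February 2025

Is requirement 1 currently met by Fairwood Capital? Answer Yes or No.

Yes

1. custody surprise examination 292 days ago vs limit 365 → met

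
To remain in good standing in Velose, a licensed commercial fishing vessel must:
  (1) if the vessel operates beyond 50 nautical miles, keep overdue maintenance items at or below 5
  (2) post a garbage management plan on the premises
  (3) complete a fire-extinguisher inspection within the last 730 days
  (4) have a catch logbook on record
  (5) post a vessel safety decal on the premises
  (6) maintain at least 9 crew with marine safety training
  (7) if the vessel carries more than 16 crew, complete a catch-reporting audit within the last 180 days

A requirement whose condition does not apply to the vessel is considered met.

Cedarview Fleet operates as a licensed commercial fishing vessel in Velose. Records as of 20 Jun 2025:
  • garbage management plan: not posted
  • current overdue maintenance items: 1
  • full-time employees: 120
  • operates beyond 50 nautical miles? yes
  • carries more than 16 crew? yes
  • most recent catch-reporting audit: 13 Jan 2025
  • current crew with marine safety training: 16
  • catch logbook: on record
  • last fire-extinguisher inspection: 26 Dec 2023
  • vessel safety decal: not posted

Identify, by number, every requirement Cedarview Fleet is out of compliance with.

1. condition 'operates beyond 50 nautical miles' holds; overdue maintenance items 1 ≤ 5 → met
2. garbage management plan absent → not met
3. fire-extinguisher inspection 542 days ago vs limit 730 → met
4. catch logbook present → met
5. vessel safety decal absent → not met
6. crew with marine safety training 16 ≥ 9 → met
7. condition 'carries more than 16 crew' holds; catch-reporting audit 158 days ago vs limit 180 → met
Not met: 2, 5

2, 5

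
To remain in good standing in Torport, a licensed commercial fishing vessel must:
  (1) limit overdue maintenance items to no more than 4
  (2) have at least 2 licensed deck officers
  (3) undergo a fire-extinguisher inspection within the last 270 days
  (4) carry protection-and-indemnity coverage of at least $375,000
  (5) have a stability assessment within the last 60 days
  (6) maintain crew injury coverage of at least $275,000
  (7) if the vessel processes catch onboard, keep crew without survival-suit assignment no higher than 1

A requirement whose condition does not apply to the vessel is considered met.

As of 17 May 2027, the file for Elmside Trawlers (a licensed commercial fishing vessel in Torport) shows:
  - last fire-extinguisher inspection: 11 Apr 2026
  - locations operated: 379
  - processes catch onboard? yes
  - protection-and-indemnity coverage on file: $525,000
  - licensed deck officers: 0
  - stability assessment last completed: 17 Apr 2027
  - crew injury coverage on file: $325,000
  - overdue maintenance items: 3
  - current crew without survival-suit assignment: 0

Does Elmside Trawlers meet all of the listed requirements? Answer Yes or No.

1. overdue maintenance items 3 ≤ 4 → met
2. licensed deck officers 0 < 2 → not met
3. fire-extinguisher inspection 401 days ago vs limit 270 → not met
4. protection-and-indemnity coverage $525,000 ≥ $375,000 → met
5. stability assessment 30 days ago vs limit 60 → met
6. crew injury coverage $325,000 ≥ $275,000 → met
7. condition 'processes catch onboard' holds; crew without survival-suit assignment 0 ≤ 1 → met
Not met: 2, 3

No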